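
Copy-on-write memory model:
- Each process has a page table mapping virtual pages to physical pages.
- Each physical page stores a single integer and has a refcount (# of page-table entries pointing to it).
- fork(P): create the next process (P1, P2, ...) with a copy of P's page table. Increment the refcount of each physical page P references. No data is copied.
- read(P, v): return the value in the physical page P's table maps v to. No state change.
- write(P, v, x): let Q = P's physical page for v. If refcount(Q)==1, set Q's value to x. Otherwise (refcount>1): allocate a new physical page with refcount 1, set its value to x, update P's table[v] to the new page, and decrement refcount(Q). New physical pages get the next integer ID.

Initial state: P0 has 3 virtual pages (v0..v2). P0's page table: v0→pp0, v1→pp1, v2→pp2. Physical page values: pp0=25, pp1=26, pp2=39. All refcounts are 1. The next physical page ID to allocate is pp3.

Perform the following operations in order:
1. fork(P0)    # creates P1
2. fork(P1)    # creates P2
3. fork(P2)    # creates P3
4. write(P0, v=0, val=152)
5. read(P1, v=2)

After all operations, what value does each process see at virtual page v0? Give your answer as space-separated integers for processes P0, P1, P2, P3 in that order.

Op 1: fork(P0) -> P1. 3 ppages; refcounts: pp0:2 pp1:2 pp2:2
Op 2: fork(P1) -> P2. 3 ppages; refcounts: pp0:3 pp1:3 pp2:3
Op 3: fork(P2) -> P3. 3 ppages; refcounts: pp0:4 pp1:4 pp2:4
Op 4: write(P0, v0, 152). refcount(pp0)=4>1 -> COPY to pp3. 4 ppages; refcounts: pp0:3 pp1:4 pp2:4 pp3:1
Op 5: read(P1, v2) -> 39. No state change.
P0: v0 -> pp3 = 152
P1: v0 -> pp0 = 25
P2: v0 -> pp0 = 25
P3: v0 -> pp0 = 25

Answer: 152 25 25 25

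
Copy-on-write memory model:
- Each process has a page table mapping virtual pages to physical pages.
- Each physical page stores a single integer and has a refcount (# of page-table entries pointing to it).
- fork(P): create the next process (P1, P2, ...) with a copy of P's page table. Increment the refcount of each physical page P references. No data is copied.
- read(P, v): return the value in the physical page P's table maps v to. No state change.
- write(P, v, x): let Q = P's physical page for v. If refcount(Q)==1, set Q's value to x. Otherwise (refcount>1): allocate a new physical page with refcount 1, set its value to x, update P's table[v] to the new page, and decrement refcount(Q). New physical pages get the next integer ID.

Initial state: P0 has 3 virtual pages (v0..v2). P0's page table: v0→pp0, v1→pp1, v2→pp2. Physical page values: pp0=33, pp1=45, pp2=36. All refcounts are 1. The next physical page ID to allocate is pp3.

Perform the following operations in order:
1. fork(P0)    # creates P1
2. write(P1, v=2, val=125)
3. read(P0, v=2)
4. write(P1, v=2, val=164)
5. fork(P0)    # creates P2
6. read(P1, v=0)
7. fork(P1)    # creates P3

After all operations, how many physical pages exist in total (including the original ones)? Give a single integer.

Answer: 4

Derivation:
Op 1: fork(P0) -> P1. 3 ppages; refcounts: pp0:2 pp1:2 pp2:2
Op 2: write(P1, v2, 125). refcount(pp2)=2>1 -> COPY to pp3. 4 ppages; refcounts: pp0:2 pp1:2 pp2:1 pp3:1
Op 3: read(P0, v2) -> 36. No state change.
Op 4: write(P1, v2, 164). refcount(pp3)=1 -> write in place. 4 ppages; refcounts: pp0:2 pp1:2 pp2:1 pp3:1
Op 5: fork(P0) -> P2. 4 ppages; refcounts: pp0:3 pp1:3 pp2:2 pp3:1
Op 6: read(P1, v0) -> 33. No state change.
Op 7: fork(P1) -> P3. 4 ppages; refcounts: pp0:4 pp1:4 pp2:2 pp3:2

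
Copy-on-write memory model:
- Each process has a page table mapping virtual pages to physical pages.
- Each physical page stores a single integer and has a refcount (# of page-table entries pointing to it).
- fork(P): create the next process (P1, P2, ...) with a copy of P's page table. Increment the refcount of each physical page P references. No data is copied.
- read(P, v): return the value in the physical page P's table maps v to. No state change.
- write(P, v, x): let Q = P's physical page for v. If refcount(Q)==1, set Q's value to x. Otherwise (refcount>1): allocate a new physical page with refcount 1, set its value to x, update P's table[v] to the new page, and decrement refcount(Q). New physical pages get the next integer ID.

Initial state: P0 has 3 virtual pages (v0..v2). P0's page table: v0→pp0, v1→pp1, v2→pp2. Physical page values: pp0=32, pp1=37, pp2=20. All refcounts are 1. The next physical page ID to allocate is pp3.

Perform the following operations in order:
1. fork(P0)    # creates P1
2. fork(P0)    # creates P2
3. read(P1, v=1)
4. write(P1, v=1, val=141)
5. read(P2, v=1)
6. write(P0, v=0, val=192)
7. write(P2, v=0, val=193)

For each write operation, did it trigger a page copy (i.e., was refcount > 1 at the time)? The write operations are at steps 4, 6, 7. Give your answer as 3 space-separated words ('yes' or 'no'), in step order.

Op 1: fork(P0) -> P1. 3 ppages; refcounts: pp0:2 pp1:2 pp2:2
Op 2: fork(P0) -> P2. 3 ppages; refcounts: pp0:3 pp1:3 pp2:3
Op 3: read(P1, v1) -> 37. No state change.
Op 4: write(P1, v1, 141). refcount(pp1)=3>1 -> COPY to pp3. 4 ppages; refcounts: pp0:3 pp1:2 pp2:3 pp3:1
Op 5: read(P2, v1) -> 37. No state change.
Op 6: write(P0, v0, 192). refcount(pp0)=3>1 -> COPY to pp4. 5 ppages; refcounts: pp0:2 pp1:2 pp2:3 pp3:1 pp4:1
Op 7: write(P2, v0, 193). refcount(pp0)=2>1 -> COPY to pp5. 6 ppages; refcounts: pp0:1 pp1:2 pp2:3 pp3:1 pp4:1 pp5:1

yes yes yes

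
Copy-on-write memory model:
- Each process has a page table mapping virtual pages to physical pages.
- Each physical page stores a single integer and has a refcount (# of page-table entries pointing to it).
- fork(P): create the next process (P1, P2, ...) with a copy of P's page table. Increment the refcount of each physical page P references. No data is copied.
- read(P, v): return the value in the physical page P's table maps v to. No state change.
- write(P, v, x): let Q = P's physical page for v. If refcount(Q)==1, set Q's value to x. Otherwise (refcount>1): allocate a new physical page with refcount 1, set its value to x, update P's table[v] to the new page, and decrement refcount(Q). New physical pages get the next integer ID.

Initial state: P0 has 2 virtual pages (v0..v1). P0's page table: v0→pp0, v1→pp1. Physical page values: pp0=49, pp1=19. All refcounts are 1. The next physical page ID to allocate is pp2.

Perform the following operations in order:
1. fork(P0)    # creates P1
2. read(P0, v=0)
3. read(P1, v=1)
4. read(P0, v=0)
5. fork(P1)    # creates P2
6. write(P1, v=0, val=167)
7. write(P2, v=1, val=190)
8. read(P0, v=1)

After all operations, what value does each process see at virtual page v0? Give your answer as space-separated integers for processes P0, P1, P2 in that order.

Answer: 49 167 49

Derivation:
Op 1: fork(P0) -> P1. 2 ppages; refcounts: pp0:2 pp1:2
Op 2: read(P0, v0) -> 49. No state change.
Op 3: read(P1, v1) -> 19. No state change.
Op 4: read(P0, v0) -> 49. No state change.
Op 5: fork(P1) -> P2. 2 ppages; refcounts: pp0:3 pp1:3
Op 6: write(P1, v0, 167). refcount(pp0)=3>1 -> COPY to pp2. 3 ppages; refcounts: pp0:2 pp1:3 pp2:1
Op 7: write(P2, v1, 190). refcount(pp1)=3>1 -> COPY to pp3. 4 ppages; refcounts: pp0:2 pp1:2 pp2:1 pp3:1
Op 8: read(P0, v1) -> 19. No state change.
P0: v0 -> pp0 = 49
P1: v0 -> pp2 = 167
P2: v0 -> pp0 = 49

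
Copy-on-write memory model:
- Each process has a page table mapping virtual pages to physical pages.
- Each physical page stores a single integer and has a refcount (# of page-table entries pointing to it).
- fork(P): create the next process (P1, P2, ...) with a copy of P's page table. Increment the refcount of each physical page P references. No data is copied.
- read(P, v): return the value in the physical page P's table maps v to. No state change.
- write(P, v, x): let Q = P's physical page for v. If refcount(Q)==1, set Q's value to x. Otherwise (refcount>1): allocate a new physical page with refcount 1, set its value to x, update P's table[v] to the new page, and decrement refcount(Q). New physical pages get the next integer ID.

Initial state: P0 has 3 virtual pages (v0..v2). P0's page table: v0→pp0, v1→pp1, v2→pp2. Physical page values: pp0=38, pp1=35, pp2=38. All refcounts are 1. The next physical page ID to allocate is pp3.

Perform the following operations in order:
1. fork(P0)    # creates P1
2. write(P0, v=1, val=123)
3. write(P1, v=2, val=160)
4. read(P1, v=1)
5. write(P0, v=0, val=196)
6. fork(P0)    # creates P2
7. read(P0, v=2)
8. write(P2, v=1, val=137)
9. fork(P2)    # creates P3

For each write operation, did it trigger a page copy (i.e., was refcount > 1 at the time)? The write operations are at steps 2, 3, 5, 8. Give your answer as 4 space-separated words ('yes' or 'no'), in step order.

Op 1: fork(P0) -> P1. 3 ppages; refcounts: pp0:2 pp1:2 pp2:2
Op 2: write(P0, v1, 123). refcount(pp1)=2>1 -> COPY to pp3. 4 ppages; refcounts: pp0:2 pp1:1 pp2:2 pp3:1
Op 3: write(P1, v2, 160). refcount(pp2)=2>1 -> COPY to pp4. 5 ppages; refcounts: pp0:2 pp1:1 pp2:1 pp3:1 pp4:1
Op 4: read(P1, v1) -> 35. No state change.
Op 5: write(P0, v0, 196). refcount(pp0)=2>1 -> COPY to pp5. 6 ppages; refcounts: pp0:1 pp1:1 pp2:1 pp3:1 pp4:1 pp5:1
Op 6: fork(P0) -> P2. 6 ppages; refcounts: pp0:1 pp1:1 pp2:2 pp3:2 pp4:1 pp5:2
Op 7: read(P0, v2) -> 38. No state change.
Op 8: write(P2, v1, 137). refcount(pp3)=2>1 -> COPY to pp6. 7 ppages; refcounts: pp0:1 pp1:1 pp2:2 pp3:1 pp4:1 pp5:2 pp6:1
Op 9: fork(P2) -> P3. 7 ppages; refcounts: pp0:1 pp1:1 pp2:3 pp3:1 pp4:1 pp5:3 pp6:2

yes yes yes yes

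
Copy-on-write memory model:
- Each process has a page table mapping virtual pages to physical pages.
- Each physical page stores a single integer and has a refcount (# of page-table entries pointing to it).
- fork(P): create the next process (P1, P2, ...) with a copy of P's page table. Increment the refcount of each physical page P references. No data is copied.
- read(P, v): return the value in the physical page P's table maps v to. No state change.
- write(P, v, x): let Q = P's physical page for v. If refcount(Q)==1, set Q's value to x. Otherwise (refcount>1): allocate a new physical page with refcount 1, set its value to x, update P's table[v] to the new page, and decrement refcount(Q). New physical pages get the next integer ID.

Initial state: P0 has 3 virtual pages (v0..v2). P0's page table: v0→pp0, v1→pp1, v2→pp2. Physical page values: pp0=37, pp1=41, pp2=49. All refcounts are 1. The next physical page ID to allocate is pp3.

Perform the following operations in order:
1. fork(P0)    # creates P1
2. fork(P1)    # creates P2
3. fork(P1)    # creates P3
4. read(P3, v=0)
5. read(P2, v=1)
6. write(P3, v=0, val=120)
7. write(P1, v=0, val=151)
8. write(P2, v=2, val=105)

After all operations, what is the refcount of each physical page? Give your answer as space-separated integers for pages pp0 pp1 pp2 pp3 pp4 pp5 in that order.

Answer: 2 4 3 1 1 1

Derivation:
Op 1: fork(P0) -> P1. 3 ppages; refcounts: pp0:2 pp1:2 pp2:2
Op 2: fork(P1) -> P2. 3 ppages; refcounts: pp0:3 pp1:3 pp2:3
Op 3: fork(P1) -> P3. 3 ppages; refcounts: pp0:4 pp1:4 pp2:4
Op 4: read(P3, v0) -> 37. No state change.
Op 5: read(P2, v1) -> 41. No state change.
Op 6: write(P3, v0, 120). refcount(pp0)=4>1 -> COPY to pp3. 4 ppages; refcounts: pp0:3 pp1:4 pp2:4 pp3:1
Op 7: write(P1, v0, 151). refcount(pp0)=3>1 -> COPY to pp4. 5 ppages; refcounts: pp0:2 pp1:4 pp2:4 pp3:1 pp4:1
Op 8: write(P2, v2, 105). refcount(pp2)=4>1 -> COPY to pp5. 6 ppages; refcounts: pp0:2 pp1:4 pp2:3 pp3:1 pp4:1 pp5:1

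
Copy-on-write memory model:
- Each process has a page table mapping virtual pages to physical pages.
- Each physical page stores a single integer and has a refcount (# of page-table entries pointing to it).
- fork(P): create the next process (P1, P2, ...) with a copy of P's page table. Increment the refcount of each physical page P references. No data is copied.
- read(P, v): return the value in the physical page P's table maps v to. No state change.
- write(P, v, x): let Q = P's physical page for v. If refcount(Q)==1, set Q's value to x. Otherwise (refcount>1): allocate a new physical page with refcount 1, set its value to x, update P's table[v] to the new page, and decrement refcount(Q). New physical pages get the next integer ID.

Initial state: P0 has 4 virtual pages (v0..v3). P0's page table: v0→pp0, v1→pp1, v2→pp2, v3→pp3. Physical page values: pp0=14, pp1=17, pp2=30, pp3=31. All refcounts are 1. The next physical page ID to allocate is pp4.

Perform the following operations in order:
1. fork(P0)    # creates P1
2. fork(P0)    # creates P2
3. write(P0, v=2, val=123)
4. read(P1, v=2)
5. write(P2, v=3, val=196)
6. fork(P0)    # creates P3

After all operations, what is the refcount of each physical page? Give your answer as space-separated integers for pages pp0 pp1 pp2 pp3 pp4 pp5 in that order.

Answer: 4 4 2 3 2 1

Derivation:
Op 1: fork(P0) -> P1. 4 ppages; refcounts: pp0:2 pp1:2 pp2:2 pp3:2
Op 2: fork(P0) -> P2. 4 ppages; refcounts: pp0:3 pp1:3 pp2:3 pp3:3
Op 3: write(P0, v2, 123). refcount(pp2)=3>1 -> COPY to pp4. 5 ppages; refcounts: pp0:3 pp1:3 pp2:2 pp3:3 pp4:1
Op 4: read(P1, v2) -> 30. No state change.
Op 5: write(P2, v3, 196). refcount(pp3)=3>1 -> COPY to pp5. 6 ppages; refcounts: pp0:3 pp1:3 pp2:2 pp3:2 pp4:1 pp5:1
Op 6: fork(P0) -> P3. 6 ppages; refcounts: pp0:4 pp1:4 pp2:2 pp3:3 pp4:2 pp5:1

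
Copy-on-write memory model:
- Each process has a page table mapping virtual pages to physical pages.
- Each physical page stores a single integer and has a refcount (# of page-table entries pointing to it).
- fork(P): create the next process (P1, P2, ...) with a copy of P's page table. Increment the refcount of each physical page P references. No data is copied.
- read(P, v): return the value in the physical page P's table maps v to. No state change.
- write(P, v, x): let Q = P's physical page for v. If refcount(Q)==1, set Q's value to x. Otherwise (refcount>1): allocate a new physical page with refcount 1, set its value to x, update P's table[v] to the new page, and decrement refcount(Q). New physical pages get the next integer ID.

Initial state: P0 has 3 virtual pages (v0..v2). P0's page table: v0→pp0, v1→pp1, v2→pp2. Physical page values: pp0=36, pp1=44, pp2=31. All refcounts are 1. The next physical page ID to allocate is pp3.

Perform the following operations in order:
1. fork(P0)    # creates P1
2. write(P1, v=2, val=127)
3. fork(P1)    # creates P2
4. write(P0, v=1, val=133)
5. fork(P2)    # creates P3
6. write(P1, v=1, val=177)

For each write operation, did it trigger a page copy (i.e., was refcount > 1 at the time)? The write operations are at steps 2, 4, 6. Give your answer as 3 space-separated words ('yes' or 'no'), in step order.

Op 1: fork(P0) -> P1. 3 ppages; refcounts: pp0:2 pp1:2 pp2:2
Op 2: write(P1, v2, 127). refcount(pp2)=2>1 -> COPY to pp3. 4 ppages; refcounts: pp0:2 pp1:2 pp2:1 pp3:1
Op 3: fork(P1) -> P2. 4 ppages; refcounts: pp0:3 pp1:3 pp2:1 pp3:2
Op 4: write(P0, v1, 133). refcount(pp1)=3>1 -> COPY to pp4. 5 ppages; refcounts: pp0:3 pp1:2 pp2:1 pp3:2 pp4:1
Op 5: fork(P2) -> P3. 5 ppages; refcounts: pp0:4 pp1:3 pp2:1 pp3:3 pp4:1
Op 6: write(P1, v1, 177). refcount(pp1)=3>1 -> COPY to pp5. 6 ppages; refcounts: pp0:4 pp1:2 pp2:1 pp3:3 pp4:1 pp5:1

yes yes yes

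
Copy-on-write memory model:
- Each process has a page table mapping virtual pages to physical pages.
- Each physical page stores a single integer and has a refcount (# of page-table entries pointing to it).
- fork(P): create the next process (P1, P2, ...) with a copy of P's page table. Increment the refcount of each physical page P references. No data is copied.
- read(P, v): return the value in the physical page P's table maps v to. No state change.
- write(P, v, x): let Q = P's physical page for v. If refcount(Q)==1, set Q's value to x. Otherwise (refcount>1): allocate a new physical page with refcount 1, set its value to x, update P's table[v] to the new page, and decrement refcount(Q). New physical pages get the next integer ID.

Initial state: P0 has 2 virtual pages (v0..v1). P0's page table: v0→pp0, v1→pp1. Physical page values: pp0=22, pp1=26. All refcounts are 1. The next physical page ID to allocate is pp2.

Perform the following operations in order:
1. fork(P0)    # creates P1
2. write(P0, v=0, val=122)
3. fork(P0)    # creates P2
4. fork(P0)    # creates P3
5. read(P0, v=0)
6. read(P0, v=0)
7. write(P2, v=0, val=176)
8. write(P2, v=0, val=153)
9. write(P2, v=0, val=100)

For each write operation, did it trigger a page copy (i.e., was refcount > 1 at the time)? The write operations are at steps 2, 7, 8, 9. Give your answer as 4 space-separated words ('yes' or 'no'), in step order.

Op 1: fork(P0) -> P1. 2 ppages; refcounts: pp0:2 pp1:2
Op 2: write(P0, v0, 122). refcount(pp0)=2>1 -> COPY to pp2. 3 ppages; refcounts: pp0:1 pp1:2 pp2:1
Op 3: fork(P0) -> P2. 3 ppages; refcounts: pp0:1 pp1:3 pp2:2
Op 4: fork(P0) -> P3. 3 ppages; refcounts: pp0:1 pp1:4 pp2:3
Op 5: read(P0, v0) -> 122. No state change.
Op 6: read(P0, v0) -> 122. No state change.
Op 7: write(P2, v0, 176). refcount(pp2)=3>1 -> COPY to pp3. 4 ppages; refcounts: pp0:1 pp1:4 pp2:2 pp3:1
Op 8: write(P2, v0, 153). refcount(pp3)=1 -> write in place. 4 ppages; refcounts: pp0:1 pp1:4 pp2:2 pp3:1
Op 9: write(P2, v0, 100). refcount(pp3)=1 -> write in place. 4 ppages; refcounts: pp0:1 pp1:4 pp2:2 pp3:1

yes yes no no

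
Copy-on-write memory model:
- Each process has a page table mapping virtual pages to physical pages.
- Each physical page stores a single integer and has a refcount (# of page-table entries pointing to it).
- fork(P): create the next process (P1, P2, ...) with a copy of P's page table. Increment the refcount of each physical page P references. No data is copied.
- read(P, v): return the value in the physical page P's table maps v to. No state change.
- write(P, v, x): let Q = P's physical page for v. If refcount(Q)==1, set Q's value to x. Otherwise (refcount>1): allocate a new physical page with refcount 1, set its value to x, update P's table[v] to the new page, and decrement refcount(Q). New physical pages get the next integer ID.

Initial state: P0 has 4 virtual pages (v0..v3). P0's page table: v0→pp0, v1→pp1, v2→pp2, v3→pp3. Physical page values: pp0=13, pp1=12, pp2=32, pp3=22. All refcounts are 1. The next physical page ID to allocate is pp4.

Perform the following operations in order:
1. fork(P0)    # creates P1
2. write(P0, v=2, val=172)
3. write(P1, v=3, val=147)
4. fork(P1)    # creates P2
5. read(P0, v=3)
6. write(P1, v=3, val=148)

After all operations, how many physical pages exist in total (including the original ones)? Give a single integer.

Answer: 7

Derivation:
Op 1: fork(P0) -> P1. 4 ppages; refcounts: pp0:2 pp1:2 pp2:2 pp3:2
Op 2: write(P0, v2, 172). refcount(pp2)=2>1 -> COPY to pp4. 5 ppages; refcounts: pp0:2 pp1:2 pp2:1 pp3:2 pp4:1
Op 3: write(P1, v3, 147). refcount(pp3)=2>1 -> COPY to pp5. 6 ppages; refcounts: pp0:2 pp1:2 pp2:1 pp3:1 pp4:1 pp5:1
Op 4: fork(P1) -> P2. 6 ppages; refcounts: pp0:3 pp1:3 pp2:2 pp3:1 pp4:1 pp5:2
Op 5: read(P0, v3) -> 22. No state change.
Op 6: write(P1, v3, 148). refcount(pp5)=2>1 -> COPY to pp6. 7 ppages; refcounts: pp0:3 pp1:3 pp2:2 pp3:1 pp4:1 pp5:1 pp6:1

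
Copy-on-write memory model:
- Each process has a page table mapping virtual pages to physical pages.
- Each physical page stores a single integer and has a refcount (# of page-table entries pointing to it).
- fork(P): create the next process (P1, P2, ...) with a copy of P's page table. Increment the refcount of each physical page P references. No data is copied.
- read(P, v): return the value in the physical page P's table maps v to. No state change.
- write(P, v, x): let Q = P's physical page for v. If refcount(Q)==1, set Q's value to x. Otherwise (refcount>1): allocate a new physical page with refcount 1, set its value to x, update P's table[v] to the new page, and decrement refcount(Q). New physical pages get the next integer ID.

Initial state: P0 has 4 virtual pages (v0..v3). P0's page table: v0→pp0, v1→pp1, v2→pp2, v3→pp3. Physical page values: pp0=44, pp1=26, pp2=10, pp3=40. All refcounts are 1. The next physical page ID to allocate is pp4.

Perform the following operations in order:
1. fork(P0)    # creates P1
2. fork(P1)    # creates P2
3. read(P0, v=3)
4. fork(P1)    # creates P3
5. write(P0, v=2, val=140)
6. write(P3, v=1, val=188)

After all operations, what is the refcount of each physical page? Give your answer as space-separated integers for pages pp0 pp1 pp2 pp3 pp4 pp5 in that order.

Answer: 4 3 3 4 1 1

Derivation:
Op 1: fork(P0) -> P1. 4 ppages; refcounts: pp0:2 pp1:2 pp2:2 pp3:2
Op 2: fork(P1) -> P2. 4 ppages; refcounts: pp0:3 pp1:3 pp2:3 pp3:3
Op 3: read(P0, v3) -> 40. No state change.
Op 4: fork(P1) -> P3. 4 ppages; refcounts: pp0:4 pp1:4 pp2:4 pp3:4
Op 5: write(P0, v2, 140). refcount(pp2)=4>1 -> COPY to pp4. 5 ppages; refcounts: pp0:4 pp1:4 pp2:3 pp3:4 pp4:1
Op 6: write(P3, v1, 188). refcount(pp1)=4>1 -> COPY to pp5. 6 ppages; refcounts: pp0:4 pp1:3 pp2:3 pp3:4 pp4:1 pp5:1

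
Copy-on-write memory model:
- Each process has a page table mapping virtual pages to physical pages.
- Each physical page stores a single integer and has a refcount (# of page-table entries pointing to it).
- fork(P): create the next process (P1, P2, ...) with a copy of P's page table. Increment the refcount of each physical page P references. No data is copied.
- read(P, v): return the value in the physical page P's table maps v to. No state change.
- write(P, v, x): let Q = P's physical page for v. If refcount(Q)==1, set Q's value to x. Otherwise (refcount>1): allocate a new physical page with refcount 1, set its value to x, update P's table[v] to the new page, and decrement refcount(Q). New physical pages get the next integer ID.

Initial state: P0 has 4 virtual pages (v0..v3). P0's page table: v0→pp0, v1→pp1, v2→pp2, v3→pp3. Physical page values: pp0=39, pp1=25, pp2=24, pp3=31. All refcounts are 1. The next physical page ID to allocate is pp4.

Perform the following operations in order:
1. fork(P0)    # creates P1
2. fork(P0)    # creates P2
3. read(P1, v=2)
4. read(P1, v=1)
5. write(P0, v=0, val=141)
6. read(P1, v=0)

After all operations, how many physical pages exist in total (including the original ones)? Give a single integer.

Answer: 5

Derivation:
Op 1: fork(P0) -> P1. 4 ppages; refcounts: pp0:2 pp1:2 pp2:2 pp3:2
Op 2: fork(P0) -> P2. 4 ppages; refcounts: pp0:3 pp1:3 pp2:3 pp3:3
Op 3: read(P1, v2) -> 24. No state change.
Op 4: read(P1, v1) -> 25. No state change.
Op 5: write(P0, v0, 141). refcount(pp0)=3>1 -> COPY to pp4. 5 ppages; refcounts: pp0:2 pp1:3 pp2:3 pp3:3 pp4:1
Op 6: read(P1, v0) -> 39. No state change.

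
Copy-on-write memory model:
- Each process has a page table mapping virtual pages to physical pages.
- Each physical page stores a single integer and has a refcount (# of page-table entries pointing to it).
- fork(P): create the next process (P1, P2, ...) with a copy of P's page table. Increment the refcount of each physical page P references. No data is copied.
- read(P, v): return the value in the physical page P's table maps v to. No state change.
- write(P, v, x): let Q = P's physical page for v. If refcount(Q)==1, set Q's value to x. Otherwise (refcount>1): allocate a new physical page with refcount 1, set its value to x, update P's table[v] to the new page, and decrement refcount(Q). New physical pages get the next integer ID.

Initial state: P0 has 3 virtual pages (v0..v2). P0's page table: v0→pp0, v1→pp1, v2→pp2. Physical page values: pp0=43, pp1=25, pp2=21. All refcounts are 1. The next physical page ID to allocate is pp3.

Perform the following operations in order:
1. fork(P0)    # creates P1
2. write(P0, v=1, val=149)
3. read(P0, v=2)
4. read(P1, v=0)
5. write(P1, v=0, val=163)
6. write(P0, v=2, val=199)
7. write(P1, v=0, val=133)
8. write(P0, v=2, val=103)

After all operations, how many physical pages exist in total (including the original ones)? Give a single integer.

Op 1: fork(P0) -> P1. 3 ppages; refcounts: pp0:2 pp1:2 pp2:2
Op 2: write(P0, v1, 149). refcount(pp1)=2>1 -> COPY to pp3. 4 ppages; refcounts: pp0:2 pp1:1 pp2:2 pp3:1
Op 3: read(P0, v2) -> 21. No state change.
Op 4: read(P1, v0) -> 43. No state change.
Op 5: write(P1, v0, 163). refcount(pp0)=2>1 -> COPY to pp4. 5 ppages; refcounts: pp0:1 pp1:1 pp2:2 pp3:1 pp4:1
Op 6: write(P0, v2, 199). refcount(pp2)=2>1 -> COPY to pp5. 6 ppages; refcounts: pp0:1 pp1:1 pp2:1 pp3:1 pp4:1 pp5:1
Op 7: write(P1, v0, 133). refcount(pp4)=1 -> write in place. 6 ppages; refcounts: pp0:1 pp1:1 pp2:1 pp3:1 pp4:1 pp5:1
Op 8: write(P0, v2, 103). refcount(pp5)=1 -> write in place. 6 ppages; refcounts: pp0:1 pp1:1 pp2:1 pp3:1 pp4:1 pp5:1

Answer: 6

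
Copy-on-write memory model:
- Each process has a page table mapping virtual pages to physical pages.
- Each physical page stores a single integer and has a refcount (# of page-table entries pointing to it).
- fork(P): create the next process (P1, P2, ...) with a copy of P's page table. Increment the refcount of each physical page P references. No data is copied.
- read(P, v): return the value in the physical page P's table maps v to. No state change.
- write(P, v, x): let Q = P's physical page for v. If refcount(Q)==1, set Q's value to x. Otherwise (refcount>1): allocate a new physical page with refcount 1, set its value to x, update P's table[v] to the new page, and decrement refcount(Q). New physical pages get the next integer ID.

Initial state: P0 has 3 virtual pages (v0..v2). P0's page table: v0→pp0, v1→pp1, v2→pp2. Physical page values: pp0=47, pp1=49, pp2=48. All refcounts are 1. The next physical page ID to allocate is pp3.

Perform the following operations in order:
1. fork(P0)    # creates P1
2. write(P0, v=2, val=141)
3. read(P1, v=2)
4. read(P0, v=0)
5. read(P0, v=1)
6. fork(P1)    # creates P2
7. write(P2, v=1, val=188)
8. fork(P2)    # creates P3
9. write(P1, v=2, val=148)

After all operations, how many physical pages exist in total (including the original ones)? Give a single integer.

Answer: 6

Derivation:
Op 1: fork(P0) -> P1. 3 ppages; refcounts: pp0:2 pp1:2 pp2:2
Op 2: write(P0, v2, 141). refcount(pp2)=2>1 -> COPY to pp3. 4 ppages; refcounts: pp0:2 pp1:2 pp2:1 pp3:1
Op 3: read(P1, v2) -> 48. No state change.
Op 4: read(P0, v0) -> 47. No state change.
Op 5: read(P0, v1) -> 49. No state change.
Op 6: fork(P1) -> P2. 4 ppages; refcounts: pp0:3 pp1:3 pp2:2 pp3:1
Op 7: write(P2, v1, 188). refcount(pp1)=3>1 -> COPY to pp4. 5 ppages; refcounts: pp0:3 pp1:2 pp2:2 pp3:1 pp4:1
Op 8: fork(P2) -> P3. 5 ppages; refcounts: pp0:4 pp1:2 pp2:3 pp3:1 pp4:2
Op 9: write(P1, v2, 148). refcount(pp2)=3>1 -> COPY to pp5. 6 ppages; refcounts: pp0:4 pp1:2 pp2:2 pp3:1 pp4:2 pp5:1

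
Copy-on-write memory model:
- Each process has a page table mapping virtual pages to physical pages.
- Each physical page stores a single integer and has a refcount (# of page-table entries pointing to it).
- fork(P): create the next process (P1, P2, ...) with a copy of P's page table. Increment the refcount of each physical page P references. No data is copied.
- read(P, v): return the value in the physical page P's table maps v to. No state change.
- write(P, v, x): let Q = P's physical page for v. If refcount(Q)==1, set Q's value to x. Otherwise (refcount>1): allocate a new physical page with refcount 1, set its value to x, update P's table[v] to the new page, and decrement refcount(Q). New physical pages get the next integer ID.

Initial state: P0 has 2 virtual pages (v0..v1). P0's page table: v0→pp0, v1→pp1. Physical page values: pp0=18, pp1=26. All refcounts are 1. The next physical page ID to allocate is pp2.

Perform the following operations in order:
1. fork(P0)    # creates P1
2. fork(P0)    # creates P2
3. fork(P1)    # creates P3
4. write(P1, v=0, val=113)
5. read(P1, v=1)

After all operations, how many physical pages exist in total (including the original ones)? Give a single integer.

Answer: 3

Derivation:
Op 1: fork(P0) -> P1. 2 ppages; refcounts: pp0:2 pp1:2
Op 2: fork(P0) -> P2. 2 ppages; refcounts: pp0:3 pp1:3
Op 3: fork(P1) -> P3. 2 ppages; refcounts: pp0:4 pp1:4
Op 4: write(P1, v0, 113). refcount(pp0)=4>1 -> COPY to pp2. 3 ppages; refcounts: pp0:3 pp1:4 pp2:1
Op 5: read(P1, v1) -> 26. No state change.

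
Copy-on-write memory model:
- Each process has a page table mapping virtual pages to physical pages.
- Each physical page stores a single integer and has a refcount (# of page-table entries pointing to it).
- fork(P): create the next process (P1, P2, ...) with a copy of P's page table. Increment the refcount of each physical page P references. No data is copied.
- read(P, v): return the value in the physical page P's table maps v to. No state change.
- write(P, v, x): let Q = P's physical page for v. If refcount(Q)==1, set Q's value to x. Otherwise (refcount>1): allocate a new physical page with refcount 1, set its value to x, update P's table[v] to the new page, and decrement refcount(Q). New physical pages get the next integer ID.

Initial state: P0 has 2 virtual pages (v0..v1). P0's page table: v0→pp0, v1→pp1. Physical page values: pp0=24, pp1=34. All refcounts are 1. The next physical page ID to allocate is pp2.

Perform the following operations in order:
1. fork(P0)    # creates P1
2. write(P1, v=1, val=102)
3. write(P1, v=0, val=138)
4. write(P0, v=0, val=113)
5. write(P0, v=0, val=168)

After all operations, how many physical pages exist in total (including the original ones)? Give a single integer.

Answer: 4

Derivation:
Op 1: fork(P0) -> P1. 2 ppages; refcounts: pp0:2 pp1:2
Op 2: write(P1, v1, 102). refcount(pp1)=2>1 -> COPY to pp2. 3 ppages; refcounts: pp0:2 pp1:1 pp2:1
Op 3: write(P1, v0, 138). refcount(pp0)=2>1 -> COPY to pp3. 4 ppages; refcounts: pp0:1 pp1:1 pp2:1 pp3:1
Op 4: write(P0, v0, 113). refcount(pp0)=1 -> write in place. 4 ppages; refcounts: pp0:1 pp1:1 pp2:1 pp3:1
Op 5: write(P0, v0, 168). refcount(pp0)=1 -> write in place. 4 ppages; refcounts: pp0:1 pp1:1 pp2:1 pp3:1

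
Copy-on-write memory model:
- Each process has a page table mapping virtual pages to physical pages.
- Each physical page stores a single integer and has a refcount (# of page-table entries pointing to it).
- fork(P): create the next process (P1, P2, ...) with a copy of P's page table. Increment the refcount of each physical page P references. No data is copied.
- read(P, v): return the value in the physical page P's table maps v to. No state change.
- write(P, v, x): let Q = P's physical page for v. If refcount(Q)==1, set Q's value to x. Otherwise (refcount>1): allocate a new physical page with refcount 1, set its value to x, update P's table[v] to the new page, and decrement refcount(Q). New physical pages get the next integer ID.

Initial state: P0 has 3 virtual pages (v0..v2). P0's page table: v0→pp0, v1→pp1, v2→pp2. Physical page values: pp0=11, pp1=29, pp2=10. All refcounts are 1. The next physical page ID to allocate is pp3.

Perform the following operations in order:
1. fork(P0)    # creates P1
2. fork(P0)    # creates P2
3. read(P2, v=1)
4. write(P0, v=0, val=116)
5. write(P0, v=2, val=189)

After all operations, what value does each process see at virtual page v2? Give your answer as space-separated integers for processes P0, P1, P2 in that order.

Op 1: fork(P0) -> P1. 3 ppages; refcounts: pp0:2 pp1:2 pp2:2
Op 2: fork(P0) -> P2. 3 ppages; refcounts: pp0:3 pp1:3 pp2:3
Op 3: read(P2, v1) -> 29. No state change.
Op 4: write(P0, v0, 116). refcount(pp0)=3>1 -> COPY to pp3. 4 ppages; refcounts: pp0:2 pp1:3 pp2:3 pp3:1
Op 5: write(P0, v2, 189). refcount(pp2)=3>1 -> COPY to pp4. 5 ppages; refcounts: pp0:2 pp1:3 pp2:2 pp3:1 pp4:1
P0: v2 -> pp4 = 189
P1: v2 -> pp2 = 10
P2: v2 -> pp2 = 10

Answer: 189 10 10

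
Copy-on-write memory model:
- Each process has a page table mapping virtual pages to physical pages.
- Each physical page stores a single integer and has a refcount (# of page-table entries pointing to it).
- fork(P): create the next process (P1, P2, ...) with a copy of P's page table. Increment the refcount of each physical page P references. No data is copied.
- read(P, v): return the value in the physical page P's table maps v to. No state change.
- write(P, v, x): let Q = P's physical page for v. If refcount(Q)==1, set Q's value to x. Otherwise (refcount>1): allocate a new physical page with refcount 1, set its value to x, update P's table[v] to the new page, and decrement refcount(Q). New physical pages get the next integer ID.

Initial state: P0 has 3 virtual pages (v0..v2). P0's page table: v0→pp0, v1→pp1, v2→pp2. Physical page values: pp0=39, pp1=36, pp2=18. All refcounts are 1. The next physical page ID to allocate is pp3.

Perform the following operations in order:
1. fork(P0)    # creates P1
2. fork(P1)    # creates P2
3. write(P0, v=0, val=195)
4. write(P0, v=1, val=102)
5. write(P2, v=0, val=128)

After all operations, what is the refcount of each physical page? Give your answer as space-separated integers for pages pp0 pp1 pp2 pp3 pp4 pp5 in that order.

Op 1: fork(P0) -> P1. 3 ppages; refcounts: pp0:2 pp1:2 pp2:2
Op 2: fork(P1) -> P2. 3 ppages; refcounts: pp0:3 pp1:3 pp2:3
Op 3: write(P0, v0, 195). refcount(pp0)=3>1 -> COPY to pp3. 4 ppages; refcounts: pp0:2 pp1:3 pp2:3 pp3:1
Op 4: write(P0, v1, 102). refcount(pp1)=3>1 -> COPY to pp4. 5 ppages; refcounts: pp0:2 pp1:2 pp2:3 pp3:1 pp4:1
Op 5: write(P2, v0, 128). refcount(pp0)=2>1 -> COPY to pp5. 6 ppages; refcounts: pp0:1 pp1:2 pp2:3 pp3:1 pp4:1 pp5:1

Answer: 1 2 3 1 1 1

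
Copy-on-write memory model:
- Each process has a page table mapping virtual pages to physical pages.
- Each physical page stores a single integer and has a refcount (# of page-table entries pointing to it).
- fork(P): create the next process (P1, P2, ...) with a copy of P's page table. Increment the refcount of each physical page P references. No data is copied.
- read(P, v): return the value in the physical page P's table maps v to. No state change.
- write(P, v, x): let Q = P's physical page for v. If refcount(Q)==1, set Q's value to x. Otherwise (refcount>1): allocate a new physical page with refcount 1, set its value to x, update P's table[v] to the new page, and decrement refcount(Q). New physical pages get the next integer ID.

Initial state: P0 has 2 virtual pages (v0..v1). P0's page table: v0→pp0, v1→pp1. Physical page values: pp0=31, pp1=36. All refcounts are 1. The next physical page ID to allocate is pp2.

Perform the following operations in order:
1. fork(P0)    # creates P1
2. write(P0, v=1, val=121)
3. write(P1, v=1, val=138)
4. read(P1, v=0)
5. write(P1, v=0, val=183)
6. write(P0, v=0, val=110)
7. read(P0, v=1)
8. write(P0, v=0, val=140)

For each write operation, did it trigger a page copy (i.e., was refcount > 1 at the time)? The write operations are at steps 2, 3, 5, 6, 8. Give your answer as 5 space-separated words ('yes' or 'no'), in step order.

Op 1: fork(P0) -> P1. 2 ppages; refcounts: pp0:2 pp1:2
Op 2: write(P0, v1, 121). refcount(pp1)=2>1 -> COPY to pp2. 3 ppages; refcounts: pp0:2 pp1:1 pp2:1
Op 3: write(P1, v1, 138). refcount(pp1)=1 -> write in place. 3 ppages; refcounts: pp0:2 pp1:1 pp2:1
Op 4: read(P1, v0) -> 31. No state change.
Op 5: write(P1, v0, 183). refcount(pp0)=2>1 -> COPY to pp3. 4 ppages; refcounts: pp0:1 pp1:1 pp2:1 pp3:1
Op 6: write(P0, v0, 110). refcount(pp0)=1 -> write in place. 4 ppages; refcounts: pp0:1 pp1:1 pp2:1 pp3:1
Op 7: read(P0, v1) -> 121. No state change.
Op 8: write(P0, v0, 140). refcount(pp0)=1 -> write in place. 4 ppages; refcounts: pp0:1 pp1:1 pp2:1 pp3:1

yes no yes no no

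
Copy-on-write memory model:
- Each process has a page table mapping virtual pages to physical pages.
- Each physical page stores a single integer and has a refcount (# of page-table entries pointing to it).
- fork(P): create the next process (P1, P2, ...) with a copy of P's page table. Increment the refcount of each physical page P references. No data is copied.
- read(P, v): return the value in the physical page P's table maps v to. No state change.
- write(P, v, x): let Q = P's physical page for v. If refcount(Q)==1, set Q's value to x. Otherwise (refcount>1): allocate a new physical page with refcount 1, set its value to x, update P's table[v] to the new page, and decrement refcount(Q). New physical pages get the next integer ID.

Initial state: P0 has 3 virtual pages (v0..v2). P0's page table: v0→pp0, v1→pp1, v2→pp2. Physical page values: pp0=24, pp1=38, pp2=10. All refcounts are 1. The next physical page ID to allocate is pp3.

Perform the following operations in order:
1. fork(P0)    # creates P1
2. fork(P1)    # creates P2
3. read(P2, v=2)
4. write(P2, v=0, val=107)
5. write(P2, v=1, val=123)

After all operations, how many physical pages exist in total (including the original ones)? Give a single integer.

Op 1: fork(P0) -> P1. 3 ppages; refcounts: pp0:2 pp1:2 pp2:2
Op 2: fork(P1) -> P2. 3 ppages; refcounts: pp0:3 pp1:3 pp2:3
Op 3: read(P2, v2) -> 10. No state change.
Op 4: write(P2, v0, 107). refcount(pp0)=3>1 -> COPY to pp3. 4 ppages; refcounts: pp0:2 pp1:3 pp2:3 pp3:1
Op 5: write(P2, v1, 123). refcount(pp1)=3>1 -> COPY to pp4. 5 ppages; refcounts: pp0:2 pp1:2 pp2:3 pp3:1 pp4:1

Answer: 5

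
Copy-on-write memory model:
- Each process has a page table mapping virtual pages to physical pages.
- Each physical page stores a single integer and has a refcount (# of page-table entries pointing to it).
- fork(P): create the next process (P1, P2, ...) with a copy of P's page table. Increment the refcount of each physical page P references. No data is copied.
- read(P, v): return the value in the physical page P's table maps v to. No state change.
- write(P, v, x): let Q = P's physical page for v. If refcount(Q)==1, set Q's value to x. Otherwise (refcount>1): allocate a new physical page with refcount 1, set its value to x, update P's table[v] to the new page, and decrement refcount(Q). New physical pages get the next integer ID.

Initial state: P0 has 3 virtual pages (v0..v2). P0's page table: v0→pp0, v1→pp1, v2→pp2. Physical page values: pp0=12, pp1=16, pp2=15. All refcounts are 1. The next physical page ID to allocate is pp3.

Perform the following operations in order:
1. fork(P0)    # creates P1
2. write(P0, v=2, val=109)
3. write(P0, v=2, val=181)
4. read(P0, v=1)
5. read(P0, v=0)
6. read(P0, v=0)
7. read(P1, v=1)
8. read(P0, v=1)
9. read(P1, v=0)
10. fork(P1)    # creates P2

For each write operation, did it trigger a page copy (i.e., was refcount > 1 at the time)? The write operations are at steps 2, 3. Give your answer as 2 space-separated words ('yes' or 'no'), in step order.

Op 1: fork(P0) -> P1. 3 ppages; refcounts: pp0:2 pp1:2 pp2:2
Op 2: write(P0, v2, 109). refcount(pp2)=2>1 -> COPY to pp3. 4 ppages; refcounts: pp0:2 pp1:2 pp2:1 pp3:1
Op 3: write(P0, v2, 181). refcount(pp3)=1 -> write in place. 4 ppages; refcounts: pp0:2 pp1:2 pp2:1 pp3:1
Op 4: read(P0, v1) -> 16. No state change.
Op 5: read(P0, v0) -> 12. No state change.
Op 6: read(P0, v0) -> 12. No state change.
Op 7: read(P1, v1) -> 16. No state change.
Op 8: read(P0, v1) -> 16. No state change.
Op 9: read(P1, v0) -> 12. No state change.
Op 10: fork(P1) -> P2. 4 ppages; refcounts: pp0:3 pp1:3 pp2:2 pp3:1

yes no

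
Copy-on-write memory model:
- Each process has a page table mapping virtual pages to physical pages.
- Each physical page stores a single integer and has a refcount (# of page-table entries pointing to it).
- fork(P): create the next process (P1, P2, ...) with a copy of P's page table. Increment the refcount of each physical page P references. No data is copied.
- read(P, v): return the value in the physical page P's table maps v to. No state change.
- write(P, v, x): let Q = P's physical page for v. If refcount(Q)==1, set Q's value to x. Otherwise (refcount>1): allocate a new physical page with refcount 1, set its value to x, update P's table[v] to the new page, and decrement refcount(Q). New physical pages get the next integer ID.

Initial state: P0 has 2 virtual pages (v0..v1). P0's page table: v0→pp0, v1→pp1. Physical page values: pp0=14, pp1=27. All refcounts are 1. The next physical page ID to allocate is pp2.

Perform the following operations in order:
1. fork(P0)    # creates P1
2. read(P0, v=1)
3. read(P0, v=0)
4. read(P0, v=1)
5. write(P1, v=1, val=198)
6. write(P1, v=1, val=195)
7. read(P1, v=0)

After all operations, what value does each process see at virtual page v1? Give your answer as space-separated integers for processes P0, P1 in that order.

Answer: 27 195

Derivation:
Op 1: fork(P0) -> P1. 2 ppages; refcounts: pp0:2 pp1:2
Op 2: read(P0, v1) -> 27. No state change.
Op 3: read(P0, v0) -> 14. No state change.
Op 4: read(P0, v1) -> 27. No state change.
Op 5: write(P1, v1, 198). refcount(pp1)=2>1 -> COPY to pp2. 3 ppages; refcounts: pp0:2 pp1:1 pp2:1
Op 6: write(P1, v1, 195). refcount(pp2)=1 -> write in place. 3 ppages; refcounts: pp0:2 pp1:1 pp2:1
Op 7: read(P1, v0) -> 14. No state change.
P0: v1 -> pp1 = 27
P1: v1 -> pp2 = 195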